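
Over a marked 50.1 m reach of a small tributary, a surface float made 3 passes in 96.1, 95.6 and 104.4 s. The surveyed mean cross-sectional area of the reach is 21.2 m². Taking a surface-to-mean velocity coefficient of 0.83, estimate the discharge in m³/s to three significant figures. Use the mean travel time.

8.93 m³/s

t̄ = (96.1 + 95.6 + 104.4) / 3 = 98.7 s
v_surface = L / t̄ = 50.1 / 98.7 = 0.5076 m/s
v_mean = 0.83 × 0.5076 = 0.4213 m/s
Q = A × v_mean = 21.2 × 0.4213 = 8.932 m³/s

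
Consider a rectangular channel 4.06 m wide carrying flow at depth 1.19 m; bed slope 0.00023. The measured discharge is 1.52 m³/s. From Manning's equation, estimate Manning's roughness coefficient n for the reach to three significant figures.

0.0398

A = b·y = 4.06 × 1.19 = 4.831 m²
P = b + 2y = 4.06 + 2×1.19 = 6.440 m
R = A/P = 4.831/6.440 = 0.7502 m
n = (1/Q)·A·R^(2/3)·S^(1/2) = (1/1.52) × 4.831 × 0.8256 × 0.01517 = 0.03980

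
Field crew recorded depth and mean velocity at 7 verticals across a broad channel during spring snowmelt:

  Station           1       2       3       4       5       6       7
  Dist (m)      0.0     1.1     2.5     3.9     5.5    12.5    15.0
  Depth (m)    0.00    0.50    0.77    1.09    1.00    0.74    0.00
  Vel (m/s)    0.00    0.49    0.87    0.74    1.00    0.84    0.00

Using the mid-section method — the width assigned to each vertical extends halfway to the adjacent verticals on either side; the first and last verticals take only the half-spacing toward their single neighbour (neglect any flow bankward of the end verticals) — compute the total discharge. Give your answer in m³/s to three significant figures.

9.71 m³/s

w_2 = (2.5 − 0.0)/2 = 1.25 m; q_2 = 0.49 × 0.50 × 1.25 = 0.3063 m³/s
w_3 = (3.9 − 1.1)/2 = 1.4 m; q_3 = 0.87 × 0.77 × 1.4 = 0.9379 m³/s
w_4 = (5.5 − 2.5)/2 = 1.5 m; q_4 = 0.74 × 1.09 × 1.5 = 1.210 m³/s
w_5 = (12.5 − 3.9)/2 = 4.3 m; q_5 = 1.00 × 1.00 × 4.3 = 4.300 m³/s
w_6 = (15.0 − 5.5)/2 = 4.75 m; q_6 = 0.84 × 0.74 × 4.75 = 2.953 m³/s
Stations 1, 7 contribute zero (depth or velocity is 0).
Q = Σ qᵢ = 9.707 m³/s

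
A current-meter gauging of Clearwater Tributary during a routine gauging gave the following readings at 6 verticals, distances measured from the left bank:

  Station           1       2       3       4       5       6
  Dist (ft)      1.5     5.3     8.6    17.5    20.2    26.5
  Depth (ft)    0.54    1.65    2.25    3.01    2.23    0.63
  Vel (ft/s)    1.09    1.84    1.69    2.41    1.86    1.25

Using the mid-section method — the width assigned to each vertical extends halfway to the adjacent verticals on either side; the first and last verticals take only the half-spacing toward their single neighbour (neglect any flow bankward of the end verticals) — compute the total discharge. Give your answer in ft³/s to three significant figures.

98.3 ft³/s

w_1 = (5.3 − 1.5)/2 = 1.9 ft; q_1 = 1.09 × 0.54 × 1.9 = 1.118 ft³/s
w_2 = (8.6 − 1.5)/2 = 3.55 ft; q_2 = 1.84 × 1.65 × 3.55 = 10.78 ft³/s
w_3 = (17.5 − 5.3)/2 = 6.1 ft; q_3 = 1.69 × 2.25 × 6.1 = 23.20 ft³/s
w_4 = (20.2 − 8.6)/2 = 5.8 ft; q_4 = 2.41 × 3.01 × 5.8 = 42.07 ft³/s
w_5 = (26.5 − 17.5)/2 = 4.5 ft; q_5 = 1.86 × 2.23 × 4.5 = 18.67 ft³/s
w_6 = (26.5 − 20.2)/2 = 3.15 ft; q_6 = 1.25 × 0.63 × 3.15 = 2.481 ft³/s
Q = Σ qᵢ = 98.31 ft³/s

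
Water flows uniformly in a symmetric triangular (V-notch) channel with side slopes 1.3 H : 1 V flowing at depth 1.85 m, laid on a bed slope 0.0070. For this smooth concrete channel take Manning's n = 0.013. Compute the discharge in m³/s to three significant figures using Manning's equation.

23.3 m³/s

A = z·y² = 1.3×1.85² = 4.449 m²
P = 2y√(1+z²) = 2×1.85×√(1+1.3²) = 6.068 m
R = A/P = 4.449/6.068 = 0.7332 m
Q = (1/n)·A·R^(2/3)·S^(1/2) = (1/0.013) × 4.449 × 0.7332^(2/3) × 0.0070^(1/2) = 23.28 m³/s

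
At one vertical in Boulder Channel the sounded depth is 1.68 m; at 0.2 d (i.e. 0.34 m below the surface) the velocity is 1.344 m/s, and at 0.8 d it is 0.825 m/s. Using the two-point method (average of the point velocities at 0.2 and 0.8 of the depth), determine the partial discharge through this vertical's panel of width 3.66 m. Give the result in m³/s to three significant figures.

6.67 m³/s

v̄ = (1.344 + 0.825) / 2 = 1.085 m/s
q = v̄ × d × w = 1.085 × 1.68 × 3.66 = 6.668 m³/s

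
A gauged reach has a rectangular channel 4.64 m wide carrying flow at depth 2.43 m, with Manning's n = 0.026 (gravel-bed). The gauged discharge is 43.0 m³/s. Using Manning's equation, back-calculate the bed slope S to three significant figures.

0.00782

A = b·y = 4.64 × 2.43 = 11.28 m²
P = b + 2y = 4.64 + 2×2.43 = 9.500 m
R = A/P = 11.28/9.500 = 1.187 m
S = (Q·n / (1·A·R^(2/3)))² = (43.0×0.026 / (1×11.28×1.121))² = 0.007824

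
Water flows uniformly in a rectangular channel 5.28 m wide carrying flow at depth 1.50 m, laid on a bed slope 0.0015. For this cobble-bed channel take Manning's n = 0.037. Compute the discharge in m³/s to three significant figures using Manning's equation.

A = b·y = 5.28 × 1.50 = 7.920 m²
P = b + 2y = 5.28 + 2×1.50 = 8.280 m
R = A/P = 7.920/8.280 = 0.9565 m
Q = (1/n)·A·R^(2/3)·S^(1/2) = (1/0.037) × 7.920 × 0.9565^(2/3) × 0.0015^(1/2) = 8.048 m³/s

8.05 m³/s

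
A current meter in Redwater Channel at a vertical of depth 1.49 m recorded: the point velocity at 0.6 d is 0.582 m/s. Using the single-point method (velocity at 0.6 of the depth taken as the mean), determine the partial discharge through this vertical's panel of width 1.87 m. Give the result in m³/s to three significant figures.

1.62 m³/s

v̄ = v₀.₆ = 0.582 m/s
q = v̄ × d × w = 0.5820 × 1.49 × 1.87 = 1.622 m³/s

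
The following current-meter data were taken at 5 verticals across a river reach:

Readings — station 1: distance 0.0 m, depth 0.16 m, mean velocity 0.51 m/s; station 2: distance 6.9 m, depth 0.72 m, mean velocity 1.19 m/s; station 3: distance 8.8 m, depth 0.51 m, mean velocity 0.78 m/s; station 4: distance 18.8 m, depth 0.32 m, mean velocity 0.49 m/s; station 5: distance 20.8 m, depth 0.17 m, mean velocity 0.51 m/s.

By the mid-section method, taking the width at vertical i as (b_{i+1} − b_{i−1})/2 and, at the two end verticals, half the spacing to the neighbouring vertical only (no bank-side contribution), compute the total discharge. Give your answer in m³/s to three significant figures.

w_1 = (6.9 − 0.0)/2 = 3.45 m; q_1 = 0.51 × 0.16 × 3.45 = 0.2815 m³/s
w_2 = (8.8 − 0.0)/2 = 4.4 m; q_2 = 1.19 × 0.72 × 4.4 = 3.770 m³/s
w_3 = (18.8 − 6.9)/2 = 5.95 m; q_3 = 0.78 × 0.51 × 5.95 = 2.367 m³/s
w_4 = (20.8 − 8.8)/2 = 6 m; q_4 = 0.49 × 0.32 × 6 = 0.9408 m³/s
w_5 = (20.8 − 18.8)/2 = 1 m; q_5 = 0.51 × 0.17 × 1 = 0.08670 m³/s
Q = Σ qᵢ = 7.446 m³/s

7.45 m³/s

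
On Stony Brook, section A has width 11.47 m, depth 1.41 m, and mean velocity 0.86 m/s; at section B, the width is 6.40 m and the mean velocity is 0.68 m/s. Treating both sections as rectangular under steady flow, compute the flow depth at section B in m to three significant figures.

Q = A₁V₁ = (11.47×1.41) × 0.86 = 13.91 m³/s
d₂ = Q/(b₂ V₂) = 13.91/(6.40×0.68) = 3.196 m

3.20 m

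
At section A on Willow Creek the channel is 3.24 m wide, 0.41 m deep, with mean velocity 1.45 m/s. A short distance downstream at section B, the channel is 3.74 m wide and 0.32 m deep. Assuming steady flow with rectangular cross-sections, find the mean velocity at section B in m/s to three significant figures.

Q = A₁V₁ = (3.24×0.41) × 1.45 = 1.926 m³/s
A₂ = 3.74 × 0.32 = 1.197 m²
V₂ = Q/A₂ = 1.926/1.197 = 1.609 m/s

1.61 m/s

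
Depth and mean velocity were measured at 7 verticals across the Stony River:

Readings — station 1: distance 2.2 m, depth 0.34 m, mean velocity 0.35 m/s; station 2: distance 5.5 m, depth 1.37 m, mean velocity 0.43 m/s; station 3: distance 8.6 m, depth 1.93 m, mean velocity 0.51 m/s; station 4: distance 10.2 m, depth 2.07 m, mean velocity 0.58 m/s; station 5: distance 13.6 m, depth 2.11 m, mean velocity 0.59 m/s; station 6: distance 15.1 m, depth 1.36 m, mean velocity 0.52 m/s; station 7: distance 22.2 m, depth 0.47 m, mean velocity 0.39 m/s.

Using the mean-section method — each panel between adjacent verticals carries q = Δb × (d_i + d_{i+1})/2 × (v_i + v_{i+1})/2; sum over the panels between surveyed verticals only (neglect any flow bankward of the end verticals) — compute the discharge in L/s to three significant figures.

13800 L/s

Panel 1-2: Δb = 3.3 m, d̄ = (0.34+1.37)/2 = 0.855, v̄ = (0.35+0.43)/2 = 0.39 → q = 3.3×0.855×0.39 = 1.100 m³/s
Panel 2-3: Δb = 3.1 m, d̄ = (1.37+1.93)/2 = 1.65, v̄ = (0.43+0.51)/2 = 0.47 → q = 3.1×1.65×0.47 = 2.404 m³/s
Panel 3-4: Δb = 1.6 m, d̄ = (1.93+2.07)/2 = 2, v̄ = (0.51+0.58)/2 = 0.545 → q = 1.6×2×0.545 = 1.744 m³/s
Panel 4-5: Δb = 3.4 m, d̄ = (2.07+2.11)/2 = 2.09, v̄ = (0.58+0.59)/2 = 0.585 → q = 3.4×2.09×0.585 = 4.157 m³/s
Panel 5-6: Δb = 1.5 m, d̄ = (2.11+1.36)/2 = 1.735, v̄ = (0.59+0.52)/2 = 0.555 → q = 1.5×1.735×0.555 = 1.444 m³/s
Panel 6-7: Δb = 7.1 m, d̄ = (1.36+0.47)/2 = 0.915, v̄ = (0.52+0.39)/2 = 0.455 → q = 7.1×0.915×0.455 = 2.956 m³/s
Q = Σ q = 13.81 m³/s
= 13.81 × 1000 = 13810 L/s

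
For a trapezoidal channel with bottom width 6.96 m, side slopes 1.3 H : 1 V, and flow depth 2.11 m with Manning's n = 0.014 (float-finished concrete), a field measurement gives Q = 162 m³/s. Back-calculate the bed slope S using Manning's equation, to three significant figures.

A = (b + z·y)·y = (6.96 + 1.3×2.11)×2.11 = 20.47 m²
P = b + 2y√(1+z²) = 6.96 + 2×2.11×√(1+1.3²) = 13.88 m
R = A/P = 20.47/13.88 = 1.475 m
S = (Q·n / (1·A·R^(2/3)))² = (162×0.014 / (1×20.47×1.296))² = 0.007310

0.00731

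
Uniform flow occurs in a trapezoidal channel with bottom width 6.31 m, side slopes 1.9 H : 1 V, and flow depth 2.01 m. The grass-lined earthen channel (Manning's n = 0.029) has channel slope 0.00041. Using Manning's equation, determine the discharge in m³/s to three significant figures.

17.5 m³/s

A = (b + z·y)·y = (6.31 + 1.9×2.01)×2.01 = 20.36 m²
P = b + 2y√(1+z²) = 6.31 + 2×2.01×√(1+1.9²) = 14.94 m
R = A/P = 20.36/14.94 = 1.363 m
Q = (1/n)·A·R^(2/3)·S^(1/2) = (1/0.029) × 20.36 × 1.363^(2/3) × 0.00041^(1/2) = 17.47 m³/s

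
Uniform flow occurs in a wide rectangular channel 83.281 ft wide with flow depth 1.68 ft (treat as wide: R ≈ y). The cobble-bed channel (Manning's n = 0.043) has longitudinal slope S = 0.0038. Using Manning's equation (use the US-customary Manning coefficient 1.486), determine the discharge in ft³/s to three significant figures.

A = b·y = 83.281 × 1.68 = 139.9 ft²
Wide channel: R ≈ y = 1.68 ft
Q = (1.486/n)·A·R^(2/3)·S^(1/2) = (1.486/0.043) × 139.9 × 1.680^(2/3) × 0.0038^(1/2) = 421.2 ft³/s

421 ft³/s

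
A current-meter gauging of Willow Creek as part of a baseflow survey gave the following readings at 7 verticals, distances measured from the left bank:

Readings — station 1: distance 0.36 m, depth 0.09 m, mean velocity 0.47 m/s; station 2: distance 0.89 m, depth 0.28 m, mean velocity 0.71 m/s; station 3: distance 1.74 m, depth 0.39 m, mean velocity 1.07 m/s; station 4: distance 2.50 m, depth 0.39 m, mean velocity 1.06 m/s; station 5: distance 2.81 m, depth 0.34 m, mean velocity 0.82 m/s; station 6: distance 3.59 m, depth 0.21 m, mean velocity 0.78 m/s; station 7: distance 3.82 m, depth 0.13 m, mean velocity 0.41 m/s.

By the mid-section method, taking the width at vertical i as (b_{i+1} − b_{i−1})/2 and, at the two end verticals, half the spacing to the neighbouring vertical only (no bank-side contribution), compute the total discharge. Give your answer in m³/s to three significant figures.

w_1 = (0.89 − 0.36)/2 = 0.265 m; q_1 = 0.47 × 0.09 × 0.265 = 0.01121 m³/s
w_2 = (1.74 − 0.36)/2 = 0.69 m; q_2 = 0.71 × 0.28 × 0.69 = 0.1372 m³/s
w_3 = (2.50 − 0.89)/2 = 0.805 m; q_3 = 1.07 × 0.39 × 0.805 = 0.3359 m³/s
w_4 = (2.81 − 1.74)/2 = 0.535 m; q_4 = 1.06 × 0.39 × 0.535 = 0.2212 m³/s
w_5 = (3.59 − 2.50)/2 = 0.545 m; q_5 = 0.82 × 0.34 × 0.545 = 0.1519 m³/s
w_6 = (3.82 − 2.81)/2 = 0.505 m; q_6 = 0.78 × 0.21 × 0.505 = 0.08272 m³/s
w_7 = (3.82 − 3.59)/2 = 0.115 m; q_7 = 0.41 × 0.13 × 0.115 = 0.006130 m³/s
Q = Σ qᵢ = 0.9463 m³/s

0.946 m³/s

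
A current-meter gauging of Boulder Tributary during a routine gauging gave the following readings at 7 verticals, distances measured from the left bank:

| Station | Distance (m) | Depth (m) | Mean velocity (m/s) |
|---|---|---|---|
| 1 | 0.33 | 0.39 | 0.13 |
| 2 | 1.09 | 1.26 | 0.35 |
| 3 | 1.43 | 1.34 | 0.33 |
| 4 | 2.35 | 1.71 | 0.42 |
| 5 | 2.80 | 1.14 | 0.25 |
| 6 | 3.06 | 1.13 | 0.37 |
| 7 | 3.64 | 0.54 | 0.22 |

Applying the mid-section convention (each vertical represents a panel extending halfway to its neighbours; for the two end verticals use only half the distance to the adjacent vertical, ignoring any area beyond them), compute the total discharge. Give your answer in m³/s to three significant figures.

1.34 m³/s

w_1 = (1.09 − 0.33)/2 = 0.38 m; q_1 = 0.13 × 0.39 × 0.38 = 0.01927 m³/s
w_2 = (1.43 − 0.33)/2 = 0.55 m; q_2 = 0.35 × 1.26 × 0.55 = 0.2426 m³/s
w_3 = (2.35 − 1.09)/2 = 0.63 m; q_3 = 0.33 × 1.34 × 0.63 = 0.2786 m³/s
w_4 = (2.80 − 1.43)/2 = 0.685 m; q_4 = 0.42 × 1.71 × 0.685 = 0.4920 m³/s
w_5 = (3.06 − 2.35)/2 = 0.355 m; q_5 = 0.25 × 1.14 × 0.355 = 0.1012 m³/s
w_6 = (3.64 − 2.80)/2 = 0.42 m; q_6 = 0.37 × 1.13 × 0.42 = 0.1756 m³/s
w_7 = (3.64 − 3.06)/2 = 0.29 m; q_7 = 0.22 × 0.54 × 0.29 = 0.03445 m³/s
Q = Σ qᵢ = 1.344 m³/s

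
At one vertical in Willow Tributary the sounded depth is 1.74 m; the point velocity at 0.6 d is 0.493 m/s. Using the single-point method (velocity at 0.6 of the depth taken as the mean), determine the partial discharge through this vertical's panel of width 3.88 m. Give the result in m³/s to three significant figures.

v̄ = v₀.₆ = 0.493 m/s
q = v̄ × d × w = 0.4930 × 1.74 × 3.88 = 3.328 m³/s

3.33 m³/s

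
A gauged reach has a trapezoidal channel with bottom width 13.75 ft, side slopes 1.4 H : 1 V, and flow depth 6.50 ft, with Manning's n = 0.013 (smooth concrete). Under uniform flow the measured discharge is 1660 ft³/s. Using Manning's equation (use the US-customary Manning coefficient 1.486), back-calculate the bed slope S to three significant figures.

A = (b + z·y)·y = (13.75 + 1.4×6.50)×6.50 = 148.5 ft²
P = b + 2y√(1+z²) = 13.75 + 2×6.50×√(1+1.4²) = 36.12 ft
R = A/P = 148.5/36.12 = 4.112 ft
S = (Q·n / (1.486·A·R^(2/3)))² = (1660×0.013 / (1.486×148.5×2.567))² = 0.001451

0.00145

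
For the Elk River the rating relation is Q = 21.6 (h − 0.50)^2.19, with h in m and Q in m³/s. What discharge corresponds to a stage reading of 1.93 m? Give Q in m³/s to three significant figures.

47.3 m³/s

Q = 21.6 × (1.93 − 0.50)^2.19 = 21.6 × 1.43^2.19 = 47.28 m³/s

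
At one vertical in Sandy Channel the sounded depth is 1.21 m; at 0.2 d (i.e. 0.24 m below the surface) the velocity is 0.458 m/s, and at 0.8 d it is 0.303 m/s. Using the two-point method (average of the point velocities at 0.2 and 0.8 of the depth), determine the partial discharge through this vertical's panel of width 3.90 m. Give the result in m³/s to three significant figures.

1.80 m³/s

v̄ = (0.458 + 0.303) / 2 = 0.3805 m/s
q = v̄ × d × w = 0.3805 × 1.21 × 3.90 = 1.796 m³/s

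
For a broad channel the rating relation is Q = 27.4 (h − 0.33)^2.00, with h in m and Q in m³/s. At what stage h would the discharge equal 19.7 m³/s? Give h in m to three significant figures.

1.18 m

h − h₀ = (Q/C)^(1/b) = (19.7/27.4)^(1/2.00) = 0.8479 m
h = 0.33 + 0.8479 = 1.178 m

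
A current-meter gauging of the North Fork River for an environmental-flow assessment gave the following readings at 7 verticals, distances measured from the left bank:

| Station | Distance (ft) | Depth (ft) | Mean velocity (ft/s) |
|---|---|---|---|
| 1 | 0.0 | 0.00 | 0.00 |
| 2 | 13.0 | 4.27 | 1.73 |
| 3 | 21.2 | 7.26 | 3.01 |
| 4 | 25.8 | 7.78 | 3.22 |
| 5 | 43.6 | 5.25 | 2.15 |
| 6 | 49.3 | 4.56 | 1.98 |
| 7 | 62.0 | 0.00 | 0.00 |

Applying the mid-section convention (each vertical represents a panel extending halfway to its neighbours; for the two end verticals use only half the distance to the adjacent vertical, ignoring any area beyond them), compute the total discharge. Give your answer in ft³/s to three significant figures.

w_2 = (21.2 − 0.0)/2 = 10.6 ft; q_2 = 1.73 × 4.27 × 10.6 = 78.30 ft³/s
w_3 = (25.8 − 13.0)/2 = 6.4 ft; q_3 = 3.01 × 7.26 × 6.4 = 139.9 ft³/s
w_4 = (43.6 − 21.2)/2 = 11.2 ft; q_4 = 3.22 × 7.78 × 11.2 = 280.6 ft³/s
w_5 = (49.3 − 25.8)/2 = 11.75 ft; q_5 = 2.15 × 5.25 × 11.75 = 132.6 ft³/s
w_6 = (62.0 − 43.6)/2 = 9.2 ft; q_6 = 1.98 × 4.56 × 9.2 = 83.06 ft³/s
Stations 1, 7 contribute zero (depth or velocity is 0).
Q = Σ qᵢ = 714.4 ft³/s

714 ft³/s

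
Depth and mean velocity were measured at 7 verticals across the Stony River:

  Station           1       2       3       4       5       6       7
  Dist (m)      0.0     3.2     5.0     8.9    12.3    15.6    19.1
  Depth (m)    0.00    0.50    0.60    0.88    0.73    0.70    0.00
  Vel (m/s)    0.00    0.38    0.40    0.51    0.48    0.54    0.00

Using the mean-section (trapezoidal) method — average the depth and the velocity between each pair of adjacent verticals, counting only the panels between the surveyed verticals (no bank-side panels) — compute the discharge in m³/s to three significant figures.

Panel 1-2: Δb = 3.2 m, d̄ = (0.00+0.50)/2 = 0.25, v̄ = (0.00+0.38)/2 = 0.19 → q = 3.2×0.25×0.19 = 0.1520 m³/s
Panel 2-3: Δb = 1.8 m, d̄ = (0.50+0.60)/2 = 0.55, v̄ = (0.38+0.40)/2 = 0.39 → q = 1.8×0.55×0.39 = 0.3861 m³/s
Panel 3-4: Δb = 3.9 m, d̄ = (0.60+0.88)/2 = 0.74, v̄ = (0.40+0.51)/2 = 0.455 → q = 3.9×0.74×0.455 = 1.313 m³/s
Panel 4-5: Δb = 3.4 m, d̄ = (0.88+0.73)/2 = 0.805, v̄ = (0.51+0.48)/2 = 0.495 → q = 3.4×0.805×0.495 = 1.355 m³/s
Panel 5-6: Δb = 3.3 m, d̄ = (0.73+0.70)/2 = 0.715, v̄ = (0.48+0.54)/2 = 0.51 → q = 3.3×0.715×0.51 = 1.203 m³/s
Panel 6-7: Δb = 3.5 m, d̄ = (0.70+0.00)/2 = 0.35, v̄ = (0.54+0.00)/2 = 0.27 → q = 3.5×0.35×0.27 = 0.3308 m³/s
Q = Σ q = 4.740 m³/s

4.74 m³/s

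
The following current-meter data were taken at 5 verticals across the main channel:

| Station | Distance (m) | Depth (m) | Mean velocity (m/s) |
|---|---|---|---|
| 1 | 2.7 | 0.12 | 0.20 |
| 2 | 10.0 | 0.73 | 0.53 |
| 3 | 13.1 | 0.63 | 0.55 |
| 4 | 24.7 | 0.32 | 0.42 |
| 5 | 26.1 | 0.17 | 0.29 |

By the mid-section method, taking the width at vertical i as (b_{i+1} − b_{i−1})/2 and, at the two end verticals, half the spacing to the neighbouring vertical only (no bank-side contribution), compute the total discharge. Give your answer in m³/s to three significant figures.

5.55 m³/s

w_1 = (10.0 − 2.7)/2 = 3.65 m; q_1 = 0.20 × 0.12 × 3.65 = 0.08760 m³/s
w_2 = (13.1 − 2.7)/2 = 5.2 m; q_2 = 0.53 × 0.73 × 5.2 = 2.012 m³/s
w_3 = (24.7 − 10.0)/2 = 7.35 m; q_3 = 0.55 × 0.63 × 7.35 = 2.547 m³/s
w_4 = (26.1 − 13.1)/2 = 6.5 m; q_4 = 0.42 × 0.32 × 6.5 = 0.8736 m³/s
w_5 = (26.1 − 24.7)/2 = 0.7 m; q_5 = 0.29 × 0.17 × 0.7 = 0.03451 m³/s
Q = Σ qᵢ = 5.554 m³/s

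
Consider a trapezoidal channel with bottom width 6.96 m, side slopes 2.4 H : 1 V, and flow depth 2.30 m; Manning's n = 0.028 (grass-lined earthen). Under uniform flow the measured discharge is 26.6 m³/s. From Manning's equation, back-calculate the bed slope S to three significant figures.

A = (b + z·y)·y = (6.96 + 2.4×2.30)×2.30 = 28.70 m²
P = b + 2y√(1+z²) = 6.96 + 2×2.30×√(1+2.4²) = 18.92 m
R = A/P = 28.70/18.92 = 1.517 m
S = (Q·n / (1·A·R^(2/3)))² = (26.6×0.028 / (1×28.70×1.320))² = 0.0003862

0.000386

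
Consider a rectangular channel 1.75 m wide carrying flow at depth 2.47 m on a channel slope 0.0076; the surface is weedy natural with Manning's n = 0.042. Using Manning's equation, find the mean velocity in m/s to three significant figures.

1.55 m/s

A = b·y = 1.75 × 2.47 = 4.323 m²
P = b + 2y = 1.75 + 2×2.47 = 6.690 m
R = A/P = 4.323/6.690 = 0.6461 m
Q = (1/n)·A·R^(2/3)·S^(1/2) = (1/0.042) × 4.323 × 0.6461^(2/3) × 0.0076^(1/2) = 6.706 m³/s
V = Q/A = 6.706/4.323 = 1.551 m/s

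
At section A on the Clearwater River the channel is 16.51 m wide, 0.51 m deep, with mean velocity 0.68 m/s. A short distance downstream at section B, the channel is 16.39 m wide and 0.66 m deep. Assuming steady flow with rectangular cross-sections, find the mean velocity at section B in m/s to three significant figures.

Q = A₁V₁ = (16.51×0.51) × 0.68 = 5.726 m³/s
A₂ = 16.39 × 0.66 = 10.82 m²
V₂ = Q/A₂ = 5.726/10.82 = 0.5293 m/s

0.529 m/s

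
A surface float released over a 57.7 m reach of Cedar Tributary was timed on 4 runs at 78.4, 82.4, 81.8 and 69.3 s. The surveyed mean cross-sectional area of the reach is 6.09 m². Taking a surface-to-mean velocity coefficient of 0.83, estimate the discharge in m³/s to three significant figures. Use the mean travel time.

t̄ = (78.4 + 82.4 + 81.8 + 69.3) / 4 = 77.975 s
v_surface = L / t̄ = 57.7 / 77.975 = 0.7400 m/s
v_mean = 0.83 × 0.7400 = 0.6142 m/s
Q = A × v_mean = 6.09 × 0.6142 = 3.740 m³/s

3.74 m³/s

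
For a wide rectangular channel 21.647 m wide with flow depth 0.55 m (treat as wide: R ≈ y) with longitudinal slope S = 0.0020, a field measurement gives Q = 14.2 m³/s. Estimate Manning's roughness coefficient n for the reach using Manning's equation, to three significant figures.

A = b·y = 21.647 × 0.55 = 11.91 m²
Wide channel: R ≈ y = 0.55 m
n = (1/Q)·A·R^(2/3)·S^(1/2) = (1/14.2) × 11.91 × 0.6713 × 0.04472 = 0.02517

0.0252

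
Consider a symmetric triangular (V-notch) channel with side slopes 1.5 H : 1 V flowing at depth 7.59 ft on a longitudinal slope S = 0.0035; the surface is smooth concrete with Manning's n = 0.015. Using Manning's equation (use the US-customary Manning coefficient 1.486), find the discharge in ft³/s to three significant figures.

1090 ft³/s

A = z·y² = 1.5×7.59² = 86.41 ft²
P = 2y√(1+z²) = 2×7.59×√(1+1.5²) = 27.37 ft
R = A/P = 86.41/27.37 = 3.158 ft
Q = (1.486/n)·A·R^(2/3)·S^(1/2) = (1.486/0.015) × 86.41 × 3.158^(2/3) × 0.0035^(1/2) = 1090 ft³/s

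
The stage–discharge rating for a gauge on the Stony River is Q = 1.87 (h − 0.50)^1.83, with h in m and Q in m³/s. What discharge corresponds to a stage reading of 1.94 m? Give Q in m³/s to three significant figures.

Q = 1.87 × (1.94 − 0.50)^1.83 = 1.87 × 1.44^1.83 = 3.645 m³/s

3.64 m³/s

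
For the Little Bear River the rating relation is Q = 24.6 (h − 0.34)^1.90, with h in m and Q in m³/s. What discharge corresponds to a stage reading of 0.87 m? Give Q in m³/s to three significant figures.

7.36 m³/s

Q = 24.6 × (0.87 − 0.34)^1.90 = 24.6 × 0.53^1.90 = 7.363 m³/s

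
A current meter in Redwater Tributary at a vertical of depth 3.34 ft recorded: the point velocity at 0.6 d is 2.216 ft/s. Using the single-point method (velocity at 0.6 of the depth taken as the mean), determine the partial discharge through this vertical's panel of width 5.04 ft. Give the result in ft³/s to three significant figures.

37.3 ft³/s

v̄ = v₀.₆ = 2.216 ft/s
q = v̄ × d × w = 2.216 × 3.34 × 5.04 = 37.30 ft³/s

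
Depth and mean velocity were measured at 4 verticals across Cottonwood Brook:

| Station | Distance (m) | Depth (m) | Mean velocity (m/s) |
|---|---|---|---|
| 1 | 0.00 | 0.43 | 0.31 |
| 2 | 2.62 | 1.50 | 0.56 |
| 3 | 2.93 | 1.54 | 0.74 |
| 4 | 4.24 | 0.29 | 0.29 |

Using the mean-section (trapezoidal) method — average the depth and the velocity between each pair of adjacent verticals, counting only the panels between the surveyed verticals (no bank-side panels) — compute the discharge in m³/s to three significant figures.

Panel 1-2: Δb = 2.62 m, d̄ = (0.43+1.50)/2 = 0.965, v̄ = (0.31+0.56)/2 = 0.435 → q = 2.62×0.965×0.435 = 1.100 m³/s
Panel 2-3: Δb = 0.31 m, d̄ = (1.50+1.54)/2 = 1.52, v̄ = (0.56+0.74)/2 = 0.65 → q = 0.31×1.52×0.65 = 0.3063 m³/s
Panel 3-4: Δb = 1.31 m, d̄ = (1.54+0.29)/2 = 0.915, v̄ = (0.74+0.29)/2 = 0.515 → q = 1.31×0.915×0.515 = 0.6173 m³/s
Q = Σ q = 2.023 m³/s

2.02 m³/s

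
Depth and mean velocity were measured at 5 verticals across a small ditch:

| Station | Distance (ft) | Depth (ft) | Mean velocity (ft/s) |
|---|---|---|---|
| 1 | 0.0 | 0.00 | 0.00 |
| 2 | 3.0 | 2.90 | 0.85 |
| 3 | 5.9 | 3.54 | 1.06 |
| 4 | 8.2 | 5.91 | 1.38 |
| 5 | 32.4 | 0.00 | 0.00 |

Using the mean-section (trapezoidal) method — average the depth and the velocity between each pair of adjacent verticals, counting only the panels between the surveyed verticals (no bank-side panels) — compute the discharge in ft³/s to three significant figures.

73.4 ft³/s

Panel 1-2: Δb = 3 ft, d̄ = (0.00+2.90)/2 = 1.45, v̄ = (0.00+0.85)/2 = 0.425 → q = 3×1.45×0.425 = 1.849 ft³/s
Panel 2-3: Δb = 2.9 ft, d̄ = (2.90+3.54)/2 = 3.22, v̄ = (0.85+1.06)/2 = 0.955 → q = 2.9×3.22×0.955 = 8.918 ft³/s
Panel 3-4: Δb = 2.3 ft, d̄ = (3.54+5.91)/2 = 4.725, v̄ = (1.06+1.38)/2 = 1.22 → q = 2.3×4.725×1.22 = 13.26 ft³/s
Panel 4-5: Δb = 24.2 ft, d̄ = (5.91+0.00)/2 = 2.955, v̄ = (1.38+0.00)/2 = 0.69 → q = 24.2×2.955×0.69 = 49.34 ft³/s
Q = Σ q = 73.37 ft³/s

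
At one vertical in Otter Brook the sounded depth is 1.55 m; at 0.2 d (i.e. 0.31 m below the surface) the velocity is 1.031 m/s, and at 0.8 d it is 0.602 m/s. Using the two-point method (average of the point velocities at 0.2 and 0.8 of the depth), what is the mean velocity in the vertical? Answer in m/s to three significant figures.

0.817 m/s

v̄ = (1.031 + 0.602) / 2 = 0.8165 m/s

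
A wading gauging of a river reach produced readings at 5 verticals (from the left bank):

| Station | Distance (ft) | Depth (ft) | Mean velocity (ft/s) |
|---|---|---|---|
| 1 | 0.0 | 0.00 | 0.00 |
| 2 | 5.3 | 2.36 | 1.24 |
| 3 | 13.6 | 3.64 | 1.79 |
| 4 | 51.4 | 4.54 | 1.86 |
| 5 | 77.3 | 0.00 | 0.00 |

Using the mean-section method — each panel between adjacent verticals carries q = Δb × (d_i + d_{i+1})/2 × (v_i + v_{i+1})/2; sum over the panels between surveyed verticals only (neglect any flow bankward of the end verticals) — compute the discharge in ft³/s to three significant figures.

Panel 1-2: Δb = 5.3 ft, d̄ = (0.00+2.36)/2 = 1.18, v̄ = (0.00+1.24)/2 = 0.62 → q = 5.3×1.18×0.62 = 3.877 ft³/s
Panel 2-3: Δb = 8.3 ft, d̄ = (2.36+3.64)/2 = 3, v̄ = (1.24+1.79)/2 = 1.515 → q = 8.3×3×1.515 = 37.72 ft³/s
Panel 3-4: Δb = 37.8 ft, d̄ = (3.64+4.54)/2 = 4.09, v̄ = (1.79+1.86)/2 = 1.825 → q = 37.8×4.09×1.825 = 282.1 ft³/s
Panel 4-5: Δb = 25.9 ft, d̄ = (4.54+0.00)/2 = 2.27, v̄ = (1.86+0.00)/2 = 0.93 → q = 25.9×2.27×0.93 = 54.68 ft³/s
Q = Σ q = 378.4 ft³/s

378 ft³/s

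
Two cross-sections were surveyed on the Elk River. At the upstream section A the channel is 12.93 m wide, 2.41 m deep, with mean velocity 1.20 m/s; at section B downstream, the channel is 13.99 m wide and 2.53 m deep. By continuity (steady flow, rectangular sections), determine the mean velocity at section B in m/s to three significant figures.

Q = A₁V₁ = (12.93×2.41) × 1.20 = 37.39 m³/s
A₂ = 13.99 × 2.53 = 35.39 m²
V₂ = Q/A₂ = 37.39/35.39 = 1.056 m/s

1.06 m/s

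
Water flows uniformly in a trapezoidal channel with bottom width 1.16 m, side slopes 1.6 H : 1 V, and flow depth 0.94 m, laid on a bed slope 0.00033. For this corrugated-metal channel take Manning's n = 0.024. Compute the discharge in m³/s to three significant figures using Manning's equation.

A = (b + z·y)·y = (1.16 + 1.6×0.94)×0.94 = 2.504 m²
P = b + 2y√(1+z²) = 1.16 + 2×0.94×√(1+1.6²) = 4.707 m
R = A/P = 2.504/4.707 = 0.5320 m
Q = (1/n)·A·R^(2/3)·S^(1/2) = (1/0.024) × 2.504 × 0.5320^(2/3) × 0.00033^(1/2) = 1.244 m³/s

1.24 m³/s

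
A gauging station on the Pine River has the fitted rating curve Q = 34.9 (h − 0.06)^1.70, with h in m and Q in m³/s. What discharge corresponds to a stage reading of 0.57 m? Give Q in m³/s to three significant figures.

11.1 m³/s

Q = 34.9 × (0.57 − 0.06)^1.70 = 34.9 × 0.51^1.70 = 11.11 m³/s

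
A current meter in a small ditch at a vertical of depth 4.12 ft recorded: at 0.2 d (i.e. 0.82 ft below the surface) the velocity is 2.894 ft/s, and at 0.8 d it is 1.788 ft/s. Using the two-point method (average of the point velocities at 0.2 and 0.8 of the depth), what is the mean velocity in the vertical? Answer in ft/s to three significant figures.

v̄ = (2.894 + 1.788) / 2 = 2.341 ft/s

2.34 ft/s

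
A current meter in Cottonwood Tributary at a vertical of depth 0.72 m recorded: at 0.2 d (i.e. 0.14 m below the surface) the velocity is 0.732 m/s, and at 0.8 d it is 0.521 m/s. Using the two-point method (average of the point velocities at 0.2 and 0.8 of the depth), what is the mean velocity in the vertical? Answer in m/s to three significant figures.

v̄ = (0.732 + 0.521) / 2 = 0.6265 m/s

0.627 m/s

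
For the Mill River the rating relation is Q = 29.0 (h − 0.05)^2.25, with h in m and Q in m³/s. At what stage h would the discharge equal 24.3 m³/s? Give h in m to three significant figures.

0.974 m

h − h₀ = (Q/C)^(1/b) = (24.3/29.0)^(1/2.25) = 0.9244 m
h = 0.05 + 0.9244 = 0.9744 m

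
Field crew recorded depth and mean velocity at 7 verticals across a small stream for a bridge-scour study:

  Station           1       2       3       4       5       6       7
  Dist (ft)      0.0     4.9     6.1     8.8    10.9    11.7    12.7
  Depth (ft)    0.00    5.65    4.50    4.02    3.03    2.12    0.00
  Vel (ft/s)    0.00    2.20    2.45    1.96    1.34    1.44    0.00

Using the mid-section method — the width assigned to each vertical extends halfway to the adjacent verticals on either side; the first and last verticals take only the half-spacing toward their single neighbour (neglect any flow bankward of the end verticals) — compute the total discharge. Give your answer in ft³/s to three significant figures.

w_2 = (6.1 − 0.0)/2 = 3.05 ft; q_2 = 2.20 × 5.65 × 3.05 = 37.91 ft³/s
w_3 = (8.8 − 4.9)/2 = 1.95 ft; q_3 = 2.45 × 4.50 × 1.95 = 21.50 ft³/s
w_4 = (10.9 − 6.1)/2 = 2.4 ft; q_4 = 1.96 × 4.02 × 2.4 = 18.91 ft³/s
w_5 = (11.7 − 8.8)/2 = 1.45 ft; q_5 = 1.34 × 3.03 × 1.45 = 5.887 ft³/s
w_6 = (12.7 − 10.9)/2 = 0.9 ft; q_6 = 1.44 × 2.12 × 0.9 = 2.748 ft³/s
Stations 1, 7 contribute zero (depth or velocity is 0).
Q = Σ qᵢ = 86.96 ft³/s

87.0 ft³/s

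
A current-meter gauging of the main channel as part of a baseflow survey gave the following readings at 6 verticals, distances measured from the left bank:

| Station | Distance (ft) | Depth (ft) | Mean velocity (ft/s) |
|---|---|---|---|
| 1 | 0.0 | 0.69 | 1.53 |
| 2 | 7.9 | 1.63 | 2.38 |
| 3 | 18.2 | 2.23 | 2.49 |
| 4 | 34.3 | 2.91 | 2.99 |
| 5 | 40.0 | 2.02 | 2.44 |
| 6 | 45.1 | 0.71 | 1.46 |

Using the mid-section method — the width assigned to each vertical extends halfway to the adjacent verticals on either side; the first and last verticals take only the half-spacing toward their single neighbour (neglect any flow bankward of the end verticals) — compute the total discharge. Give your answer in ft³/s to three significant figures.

237 ft³/s

w_1 = (7.9 − 0.0)/2 = 3.95 ft; q_1 = 1.53 × 0.69 × 3.95 = 4.170 ft³/s
w_2 = (18.2 − 0.0)/2 = 9.1 ft; q_2 = 2.38 × 1.63 × 9.1 = 35.30 ft³/s
w_3 = (34.3 − 7.9)/2 = 13.2 ft; q_3 = 2.49 × 2.23 × 13.2 = 73.30 ft³/s
w_4 = (40.0 − 18.2)/2 = 10.9 ft; q_4 = 2.99 × 2.91 × 10.9 = 94.84 ft³/s
w_5 = (45.1 − 34.3)/2 = 5.4 ft; q_5 = 2.44 × 2.02 × 5.4 = 26.62 ft³/s
w_6 = (45.1 − 40.0)/2 = 2.55 ft; q_6 = 1.46 × 0.71 × 2.55 = 2.643 ft³/s
Q = Σ qᵢ = 236.9 ft³/s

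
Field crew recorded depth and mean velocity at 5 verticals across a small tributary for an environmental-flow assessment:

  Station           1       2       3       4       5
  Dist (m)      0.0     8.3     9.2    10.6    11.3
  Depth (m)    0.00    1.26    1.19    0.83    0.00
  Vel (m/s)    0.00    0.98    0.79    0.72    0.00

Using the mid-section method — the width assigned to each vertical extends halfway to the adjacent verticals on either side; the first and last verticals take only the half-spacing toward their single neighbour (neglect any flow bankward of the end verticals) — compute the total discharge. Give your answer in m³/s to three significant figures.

w_2 = (9.2 − 0.0)/2 = 4.6 m; q_2 = 0.98 × 1.26 × 4.6 = 5.680 m³/s
w_3 = (10.6 − 8.3)/2 = 1.15 m; q_3 = 0.79 × 1.19 × 1.15 = 1.081 m³/s
w_4 = (11.3 − 9.2)/2 = 1.05 m; q_4 = 0.72 × 0.83 × 1.05 = 0.6275 m³/s
Stations 1, 5 contribute zero (depth or velocity is 0).
Q = Σ qᵢ = 7.389 m³/s

7.39 m³/s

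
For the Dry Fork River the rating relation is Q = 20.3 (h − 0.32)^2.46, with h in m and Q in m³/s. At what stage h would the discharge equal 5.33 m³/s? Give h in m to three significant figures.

h − h₀ = (Q/C)^(1/b) = (5.33/20.3)^(1/2.46) = 0.5807 m
h = 0.32 + 0.5807 = 0.9007 m

0.901 m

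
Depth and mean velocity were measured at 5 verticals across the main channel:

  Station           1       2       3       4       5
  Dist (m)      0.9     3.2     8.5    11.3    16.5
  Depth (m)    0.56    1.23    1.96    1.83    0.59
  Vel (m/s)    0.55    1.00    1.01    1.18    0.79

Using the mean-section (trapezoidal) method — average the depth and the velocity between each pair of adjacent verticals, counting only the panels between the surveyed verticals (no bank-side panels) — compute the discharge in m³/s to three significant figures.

22.1 m³/s

Panel 1-2: Δb = 2.3 m, d̄ = (0.56+1.23)/2 = 0.895, v̄ = (0.55+1.00)/2 = 0.775 → q = 2.3×0.895×0.775 = 1.595 m³/s
Panel 2-3: Δb = 5.3 m, d̄ = (1.23+1.96)/2 = 1.595, v̄ = (1.00+1.01)/2 = 1.005 → q = 5.3×1.595×1.005 = 8.496 m³/s
Panel 3-4: Δb = 2.8 m, d̄ = (1.96+1.83)/2 = 1.895, v̄ = (1.01+1.18)/2 = 1.095 → q = 2.8×1.895×1.095 = 5.810 m³/s
Panel 4-5: Δb = 5.2 m, d̄ = (1.83+0.59)/2 = 1.21, v̄ = (1.18+0.79)/2 = 0.985 → q = 5.2×1.21×0.985 = 6.198 m³/s
Q = Σ q = 22.10 m³/s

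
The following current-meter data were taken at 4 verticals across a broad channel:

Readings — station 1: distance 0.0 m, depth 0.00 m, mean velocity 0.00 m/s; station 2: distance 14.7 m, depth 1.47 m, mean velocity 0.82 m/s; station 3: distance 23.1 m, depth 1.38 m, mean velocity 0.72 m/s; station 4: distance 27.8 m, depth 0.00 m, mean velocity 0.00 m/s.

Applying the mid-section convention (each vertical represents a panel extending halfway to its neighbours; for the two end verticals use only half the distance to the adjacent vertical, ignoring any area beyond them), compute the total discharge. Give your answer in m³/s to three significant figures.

w_2 = (23.1 − 0.0)/2 = 11.55 m; q_2 = 0.82 × 1.47 × 11.55 = 13.92 m³/s
w_3 = (27.8 − 14.7)/2 = 6.55 m; q_3 = 0.72 × 1.38 × 6.55 = 6.508 m³/s
Stations 1, 4 contribute zero (depth or velocity is 0).
Q = Σ qᵢ = 20.43 m³/s

20.4 m³/s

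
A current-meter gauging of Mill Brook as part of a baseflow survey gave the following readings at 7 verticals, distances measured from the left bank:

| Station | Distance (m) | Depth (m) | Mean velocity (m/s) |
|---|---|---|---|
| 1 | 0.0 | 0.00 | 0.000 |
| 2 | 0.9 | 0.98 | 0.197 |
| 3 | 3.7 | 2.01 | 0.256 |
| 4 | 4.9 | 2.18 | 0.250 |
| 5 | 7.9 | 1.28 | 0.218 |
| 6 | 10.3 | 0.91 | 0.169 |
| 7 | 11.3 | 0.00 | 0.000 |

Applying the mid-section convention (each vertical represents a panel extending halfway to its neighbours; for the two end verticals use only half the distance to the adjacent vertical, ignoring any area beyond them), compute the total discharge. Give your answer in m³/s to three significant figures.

3.55 m³/s

w_2 = (3.7 − 0.0)/2 = 1.85 m; q_2 = 0.197 × 0.98 × 1.85 = 0.3572 m³/s
w_3 = (4.9 − 0.9)/2 = 2 m; q_3 = 0.256 × 2.01 × 2 = 1.029 m³/s
w_4 = (7.9 − 3.7)/2 = 2.1 m; q_4 = 0.250 × 2.18 × 2.1 = 1.145 m³/s
w_5 = (10.3 − 4.9)/2 = 2.7 m; q_5 = 0.218 × 1.28 × 2.7 = 0.7534 m³/s
w_6 = (11.3 − 7.9)/2 = 1.7 m; q_6 = 0.169 × 0.91 × 1.7 = 0.2614 m³/s
Stations 1, 7 contribute zero (depth or velocity is 0).
Q = Σ qᵢ = 3.546 m³/s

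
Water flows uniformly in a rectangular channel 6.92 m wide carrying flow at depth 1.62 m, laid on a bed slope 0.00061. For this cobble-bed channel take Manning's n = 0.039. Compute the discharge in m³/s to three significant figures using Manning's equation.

7.58 m³/s

A = b·y = 6.92 × 1.62 = 11.21 m²
P = b + 2y = 6.92 + 2×1.62 = 10.16 m
R = A/P = 11.21/10.16 = 1.103 m
Q = (1/n)·A·R^(2/3)·S^(1/2) = (1/0.039) × 11.21 × 1.103^(2/3) × 0.00061^(1/2) = 7.581 m³/s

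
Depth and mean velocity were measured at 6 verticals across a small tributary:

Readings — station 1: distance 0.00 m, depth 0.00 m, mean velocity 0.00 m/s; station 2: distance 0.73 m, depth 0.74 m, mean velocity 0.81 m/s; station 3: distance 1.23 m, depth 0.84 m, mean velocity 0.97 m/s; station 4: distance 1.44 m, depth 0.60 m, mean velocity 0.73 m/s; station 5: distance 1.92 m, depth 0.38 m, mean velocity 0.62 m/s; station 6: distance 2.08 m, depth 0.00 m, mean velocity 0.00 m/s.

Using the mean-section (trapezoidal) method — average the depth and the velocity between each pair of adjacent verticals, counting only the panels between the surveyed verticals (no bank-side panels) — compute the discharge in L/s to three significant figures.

758 L/s

Panel 1-2: Δb = 0.73 m, d̄ = (0.00+0.74)/2 = 0.37, v̄ = (0.00+0.81)/2 = 0.405 → q = 0.73×0.37×0.405 = 0.1094 m³/s
Panel 2-3: Δb = 0.5 m, d̄ = (0.74+0.84)/2 = 0.79, v̄ = (0.81+0.97)/2 = 0.89 → q = 0.5×0.79×0.89 = 0.3516 m³/s
Panel 3-4: Δb = 0.21 m, d̄ = (0.84+0.60)/2 = 0.72, v̄ = (0.97+0.73)/2 = 0.85 → q = 0.21×0.72×0.85 = 0.1285 m³/s
Panel 4-5: Δb = 0.48 m, d̄ = (0.60+0.38)/2 = 0.49, v̄ = (0.73+0.62)/2 = 0.675 → q = 0.48×0.49×0.675 = 0.1588 m³/s
Panel 5-6: Δb = 0.16 m, d̄ = (0.38+0.00)/2 = 0.19, v̄ = (0.62+0.00)/2 = 0.31 → q = 0.16×0.19×0.31 = 0.009424 m³/s
Q = Σ q = 0.7576 m³/s
= 0.7576 × 1000 = 757.6 L/s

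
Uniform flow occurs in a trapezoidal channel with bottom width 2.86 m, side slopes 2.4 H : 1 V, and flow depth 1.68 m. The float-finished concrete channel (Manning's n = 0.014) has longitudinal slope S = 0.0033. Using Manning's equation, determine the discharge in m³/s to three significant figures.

A = (b + z·y)·y = (2.86 + 2.4×1.68)×1.68 = 11.58 m²
P = b + 2y√(1+z²) = 2.86 + 2×1.68×√(1+2.4²) = 11.60 m
R = A/P = 11.58/11.60 = 0.9985 m
Q = (1/n)·A·R^(2/3)·S^(1/2) = (1/0.014) × 11.58 × 0.9985^(2/3) × 0.0033^(1/2) = 47.46 m³/s

47.5 m³/s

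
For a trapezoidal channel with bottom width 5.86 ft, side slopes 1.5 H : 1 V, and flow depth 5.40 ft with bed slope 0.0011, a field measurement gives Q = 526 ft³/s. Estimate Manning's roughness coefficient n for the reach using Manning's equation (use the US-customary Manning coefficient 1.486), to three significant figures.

A = (b + z·y)·y = (5.86 + 1.5×5.40)×5.40 = 75.38 ft²
P = b + 2y√(1+z²) = 5.86 + 2×5.40×√(1+1.5²) = 25.33 ft
R = A/P = 75.38/25.33 = 2.976 ft
n = (1.486/Q)·A·R^(2/3)·S^(1/2) = (1.486/526) × 75.38 × 2.069 × 0.03317 = 0.01461

0.0146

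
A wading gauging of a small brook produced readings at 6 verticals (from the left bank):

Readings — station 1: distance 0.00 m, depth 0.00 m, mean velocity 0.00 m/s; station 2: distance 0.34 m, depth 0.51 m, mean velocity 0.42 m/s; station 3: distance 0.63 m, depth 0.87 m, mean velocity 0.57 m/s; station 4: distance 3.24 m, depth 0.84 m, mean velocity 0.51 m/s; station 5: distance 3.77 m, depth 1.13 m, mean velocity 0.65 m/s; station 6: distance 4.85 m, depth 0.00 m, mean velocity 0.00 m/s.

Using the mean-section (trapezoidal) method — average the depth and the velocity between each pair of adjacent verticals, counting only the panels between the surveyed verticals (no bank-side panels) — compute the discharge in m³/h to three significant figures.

Panel 1-2: Δb = 0.34 m, d̄ = (0.00+0.51)/2 = 0.255, v̄ = (0.00+0.42)/2 = 0.21 → q = 0.34×0.255×0.21 = 0.01821 m³/s
Panel 2-3: Δb = 0.29 m, d̄ = (0.51+0.87)/2 = 0.69, v̄ = (0.42+0.57)/2 = 0.495 → q = 0.29×0.69×0.495 = 0.09905 m³/s
Panel 3-4: Δb = 2.61 m, d̄ = (0.87+0.84)/2 = 0.855, v̄ = (0.57+0.51)/2 = 0.54 → q = 2.61×0.855×0.54 = 1.205 m³/s
Panel 4-5: Δb = 0.53 m, d̄ = (0.84+1.13)/2 = 0.985, v̄ = (0.51+0.65)/2 = 0.58 → q = 0.53×0.985×0.58 = 0.3028 m³/s
Panel 5-6: Δb = 1.08 m, d̄ = (1.13+0.00)/2 = 0.565, v̄ = (0.65+0.00)/2 = 0.325 → q = 1.08×0.565×0.325 = 0.1983 m³/s
Q = Σ q = 1.823 m³/s
= 1.823 × 3600 = 6564 m³/h

6560 m³/h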